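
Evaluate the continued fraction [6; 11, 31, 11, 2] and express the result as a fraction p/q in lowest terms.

a_0 = 6: 6/1
a_1 = 11: 67/11
a_2 = 31: 2083/342
a_3 = 11: 22980/3773
a_4 = 2: 48043/7888

48043/7888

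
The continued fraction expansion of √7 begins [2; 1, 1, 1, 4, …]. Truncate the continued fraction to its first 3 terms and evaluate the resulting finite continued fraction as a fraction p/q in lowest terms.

5/2

Start with 1.
1 + 1/(1/1) = 1 + 1/1 = 2/1
2 + 1/(2/1) = 2 + 1/2 = 5/2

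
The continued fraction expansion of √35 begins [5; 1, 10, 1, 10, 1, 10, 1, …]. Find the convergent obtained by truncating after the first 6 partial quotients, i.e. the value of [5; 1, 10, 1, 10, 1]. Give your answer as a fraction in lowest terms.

a_0 = 5: 5/1
a_1 = 1: 6/1
a_2 = 10: 65/11
a_3 = 1: 71/12
a_4 = 10: 775/131
a_5 = 1: 846/143

846/143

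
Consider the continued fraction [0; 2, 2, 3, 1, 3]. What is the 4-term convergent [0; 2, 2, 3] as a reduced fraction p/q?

7/17

Start with 3.
2 + 1/(3/1) = 2 + 1/3 = 7/3
2 + 1/(7/3) = 2 + 3/7 = 17/7
0 + 1/(17/7) = 0 + 7/17 = 7/17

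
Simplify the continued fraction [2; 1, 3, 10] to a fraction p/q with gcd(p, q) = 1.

Start with 10.
3 + 1/(10/1) = 3 + 1/10 = 31/10
1 + 1/(31/10) = 1 + 10/31 = 41/31
2 + 1/(41/31) = 2 + 31/41 = 113/41

113/41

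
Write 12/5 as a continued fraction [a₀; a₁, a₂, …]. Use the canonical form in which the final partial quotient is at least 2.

[2; 2, 2]

⌊12/5⌋ = 2, remainder 2
⌊5/2⌋ = 2, remainder 1
⌊2/1⌋ = 2, remainder 0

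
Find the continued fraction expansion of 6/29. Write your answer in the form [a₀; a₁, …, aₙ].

6 ÷ 29 → quotient 0, remainder 6
29 ÷ 6 → quotient 4, remainder 5
6 ÷ 5 → quotient 1, remainder 1
5 ÷ 1 → quotient 5, remainder 0

[0; 4, 1, 5]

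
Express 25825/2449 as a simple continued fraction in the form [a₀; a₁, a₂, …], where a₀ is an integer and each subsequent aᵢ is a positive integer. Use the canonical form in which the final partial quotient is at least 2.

25825 = 10·2449 + 1335, so a_0 = 10
2449 = 1·1335 + 1114, so a_1 = 1
1335 = 1·1114 + 221, so a_2 = 1
1114 = 5·221 + 9, so a_3 = 5
221 = 24·9 + 5, so a_4 = 24
9 = 1·5 + 4, so a_5 = 1
5 = 1·4 + 1, so a_6 = 1
4 = 4·1 + 0, so a_7 = 4

[10; 1, 1, 5, 24, 1, 1, 4]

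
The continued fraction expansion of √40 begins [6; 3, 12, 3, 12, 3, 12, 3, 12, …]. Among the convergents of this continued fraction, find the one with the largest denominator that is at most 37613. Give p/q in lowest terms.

27379/4329

List convergents until the denominator exceeds the bound:
a_0 = 6: 6/1  (≤ bound)
a_1 = 3: 19/3  (≤ bound)
a_2 = 12: 234/37  (≤ bound)
a_3 = 3: 721/114  (≤ bound)
a_4 = 12: 8886/1405  (≤ bound)
a_5 = 3: 27379/4329  (≤ bound)
a_6 = 12: 337434/53353  (> 37613, stop)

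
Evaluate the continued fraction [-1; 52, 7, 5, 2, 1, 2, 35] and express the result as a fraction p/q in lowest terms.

-558951/569881

a_0 = -1: -1/1
a_1 = 52: -51/52
a_2 = 7: -358/365
a_3 = 5: -1841/1877
a_4 = 2: -4040/4119
a_5 = 1: -5881/5996
a_6 = 2: -15802/16111
a_7 = 35: -558951/569881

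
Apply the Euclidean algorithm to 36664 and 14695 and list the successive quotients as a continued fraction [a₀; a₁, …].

Run the Euclidean algorithm, recording each quotient:
36664 ÷ 14695 → quotient 2, remainder 7274
14695 ÷ 7274 → quotient 2, remainder 147
7274 ÷ 147 → quotient 49, remainder 71
147 ÷ 71 → quotient 2, remainder 5
71 ÷ 5 → quotient 14, remainder 1
5 ÷ 1 → quotient 5, remainder 0

[2; 2, 49, 2, 14, 5]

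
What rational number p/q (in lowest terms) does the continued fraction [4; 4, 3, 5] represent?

292/69

Starting at the tail and folding back:
Start with 5.
3 + 1/(5/1) = 3 + 1/5 = 16/5
4 + 1/(16/5) = 4 + 5/16 = 69/16
4 + 1/(69/16) = 4 + 16/69 = 292/69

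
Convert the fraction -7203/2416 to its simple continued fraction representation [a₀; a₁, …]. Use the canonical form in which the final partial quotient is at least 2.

Apply division with remainder until the remainder is 0:
-7203 ÷ 2416 → quotient -3, remainder 45
2416 ÷ 45 → quotient 53, remainder 31
45 ÷ 31 → quotient 1, remainder 14
31 ÷ 14 → quotient 2, remainder 3
14 ÷ 3 → quotient 4, remainder 2
3 ÷ 2 → quotient 1, remainder 1
2 ÷ 1 → quotient 2, remainder 0

[-3; 53, 1, 2, 4, 1, 2]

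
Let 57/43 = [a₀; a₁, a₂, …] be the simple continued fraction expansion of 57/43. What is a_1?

3

Apply division with remainder until the remainder is 0:
⌊57/43⌋ = 1, remainder 14
⌊43/14⌋ = 3, remainder 1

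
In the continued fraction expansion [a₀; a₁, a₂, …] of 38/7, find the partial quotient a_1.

2

⌊38/7⌋ = 5, remainder 3
⌊7/3⌋ = 2, remainder 1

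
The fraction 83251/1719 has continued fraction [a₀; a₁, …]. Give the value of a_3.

15

⌊83251/1719⌋ = 48, remainder 739
⌊1719/739⌋ = 2, remainder 241
⌊739/241⌋ = 3, remainder 16
⌊241/16⌋ = 15, remainder 1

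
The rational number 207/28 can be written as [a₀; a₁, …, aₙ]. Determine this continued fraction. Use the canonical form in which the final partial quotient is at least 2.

⌊207/28⌋ = 7, remainder 11
⌊28/11⌋ = 2, remainder 6
⌊11/6⌋ = 1, remainder 5
⌊6/5⌋ = 1, remainder 1
⌊5/1⌋ = 5, remainder 0

[7; 2, 1, 1, 5]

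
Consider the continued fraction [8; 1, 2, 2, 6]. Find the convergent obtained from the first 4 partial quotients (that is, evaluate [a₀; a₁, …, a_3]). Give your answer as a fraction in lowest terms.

Collapse the nested fraction from the inside out:
Start with 2.
2 + 1/(2/1) = 2 + 1/2 = 5/2
1 + 1/(5/2) = 1 + 2/5 = 7/5
8 + 1/(7/5) = 8 + 5/7 = 61/7

61/7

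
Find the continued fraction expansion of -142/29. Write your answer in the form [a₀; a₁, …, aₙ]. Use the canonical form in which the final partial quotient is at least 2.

Run the Euclidean algorithm, recording each quotient:
⌊-142/29⌋ = -5, remainder 3
⌊29/3⌋ = 9, remainder 2
⌊3/2⌋ = 1, remainder 1
⌊2/1⌋ = 2, remainder 0

[-5; 9, 1, 2]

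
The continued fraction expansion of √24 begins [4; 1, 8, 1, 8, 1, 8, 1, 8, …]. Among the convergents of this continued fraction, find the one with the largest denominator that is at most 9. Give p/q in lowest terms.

44/9

a_0 = 4: 4/1  (≤ bound)
a_1 = 1: 5/1  (≤ bound)
a_2 = 8: 44/9  (≤ bound)
a_3 = 1: 49/10  (> 9, stop)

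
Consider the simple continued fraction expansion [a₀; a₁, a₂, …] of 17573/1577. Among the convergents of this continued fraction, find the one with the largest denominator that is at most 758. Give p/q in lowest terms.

3499/314

List convergents until the denominator exceeds the bound:
a_0 = 11: 11/1  (≤ bound)
a_1 = 6: 67/6  (≤ bound)
a_2 = 1: 78/7  (≤ bound)
a_3 = 44: 3499/314  (≤ bound)
a_4 = 5: 17573/1577  (> 758, stop)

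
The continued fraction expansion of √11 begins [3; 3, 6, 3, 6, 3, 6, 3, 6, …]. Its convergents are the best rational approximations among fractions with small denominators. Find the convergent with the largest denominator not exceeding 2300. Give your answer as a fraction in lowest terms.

List convergents until the denominator exceeds the bound:
a_0 = 3: 3/1  (≤ bound)
a_1 = 3: 10/3  (≤ bound)
a_2 = 6: 63/19  (≤ bound)
a_3 = 3: 199/60  (≤ bound)
a_4 = 6: 1257/379  (≤ bound)
a_5 = 3: 3970/1197  (≤ bound)
a_6 = 6: 25077/7561  (> 2300, stop)

3970/1197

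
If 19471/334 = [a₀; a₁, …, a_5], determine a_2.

2

Run the Euclidean algorithm, recording each quotient:
⌊19471/334⌋ = 58, remainder 99
⌊334/99⌋ = 3, remainder 37
⌊99/37⌋ = 2, remainder 25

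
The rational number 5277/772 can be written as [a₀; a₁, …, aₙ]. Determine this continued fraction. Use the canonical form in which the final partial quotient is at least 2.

[6; 1, 5, 12, 1, 2, 3]

5277 ÷ 772 → quotient 6, remainder 645
772 ÷ 645 → quotient 1, remainder 127
645 ÷ 127 → quotient 5, remainder 10
127 ÷ 10 → quotient 12, remainder 7
10 ÷ 7 → quotient 1, remainder 3
7 ÷ 3 → quotient 2, remainder 1
3 ÷ 1 → quotient 3, remainder 0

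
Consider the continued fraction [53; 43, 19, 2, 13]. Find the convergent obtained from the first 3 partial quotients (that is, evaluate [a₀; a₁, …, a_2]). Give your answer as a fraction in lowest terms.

Start with 19.
43 + 1/(19/1) = 43 + 1/19 = 818/19
53 + 1/(818/19) = 53 + 19/818 = 43373/818

43373/818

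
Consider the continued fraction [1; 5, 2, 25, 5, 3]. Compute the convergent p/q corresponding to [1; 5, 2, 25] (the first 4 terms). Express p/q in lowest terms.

a_0 = 1: 1/1
a_1 = 5: 6/5
a_2 = 2: 13/11
a_3 = 25: 331/280

331/280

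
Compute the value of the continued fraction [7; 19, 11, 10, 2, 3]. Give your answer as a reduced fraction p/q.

109051/15463

a_0 = 7: 7/1
a_1 = 19: 134/19
a_2 = 11: 1481/210
a_3 = 10: 14944/2119
a_4 = 2: 31369/4448
a_5 = 3: 109051/15463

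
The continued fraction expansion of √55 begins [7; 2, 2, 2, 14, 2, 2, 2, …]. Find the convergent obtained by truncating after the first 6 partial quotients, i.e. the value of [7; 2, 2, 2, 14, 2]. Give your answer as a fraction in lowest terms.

2655/358

Starting at the tail and folding back:
Start with 2.
14 + 1/(2/1) = 14 + 1/2 = 29/2
2 + 1/(29/2) = 2 + 2/29 = 60/29
2 + 1/(60/29) = 2 + 29/60 = 149/60
2 + 1/(149/60) = 2 + 60/149 = 358/149
7 + 1/(358/149) = 7 + 149/358 = 2655/358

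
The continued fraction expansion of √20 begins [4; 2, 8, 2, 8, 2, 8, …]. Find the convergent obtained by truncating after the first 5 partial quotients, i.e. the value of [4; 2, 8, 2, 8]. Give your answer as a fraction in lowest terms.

1364/305

Start with 8.
2 + 1/(8/1) = 2 + 1/8 = 17/8
8 + 1/(17/8) = 8 + 8/17 = 144/17
2 + 1/(144/17) = 2 + 17/144 = 305/144
4 + 1/(305/144) = 4 + 144/305 = 1364/305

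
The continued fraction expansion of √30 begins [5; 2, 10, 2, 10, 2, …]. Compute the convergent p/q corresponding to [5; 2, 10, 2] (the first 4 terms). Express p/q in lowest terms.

241/44

Starting at the tail and folding back:
Start with 2.
10 + 1/(2/1) = 10 + 1/2 = 21/2
2 + 1/(21/2) = 2 + 2/21 = 44/21
5 + 1/(44/21) = 5 + 21/44 = 241/44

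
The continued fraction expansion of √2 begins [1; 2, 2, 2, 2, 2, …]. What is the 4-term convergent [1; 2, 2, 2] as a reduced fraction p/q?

17/12

a_0 = 1: 1/1
a_1 = 2: 3/2
a_2 = 2: 7/5
a_3 = 2: 17/12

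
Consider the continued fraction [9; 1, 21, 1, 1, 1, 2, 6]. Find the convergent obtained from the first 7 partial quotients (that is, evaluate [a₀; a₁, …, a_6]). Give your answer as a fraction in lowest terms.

1802/181

a_0 = 9: 9/1
a_1 = 1: 10/1
a_2 = 21: 219/22
a_3 = 1: 229/23
a_4 = 1: 448/45
a_5 = 1: 677/68
a_6 = 2: 1802/181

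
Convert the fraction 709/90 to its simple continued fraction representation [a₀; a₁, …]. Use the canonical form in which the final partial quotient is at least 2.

[7; 1, 7, 5, 2]

Run the Euclidean algorithm, recording each quotient:
709 ÷ 90 → quotient 7, remainder 79
90 ÷ 79 → quotient 1, remainder 11
79 ÷ 11 → quotient 7, remainder 2
11 ÷ 2 → quotient 5, remainder 1
2 ÷ 1 → quotient 2, remainder 0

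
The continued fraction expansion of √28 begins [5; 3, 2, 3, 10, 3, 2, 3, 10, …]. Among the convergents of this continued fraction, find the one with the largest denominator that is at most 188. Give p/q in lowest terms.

a_0 = 5: 5/1  (≤ bound)
a_1 = 3: 16/3  (≤ bound)
a_2 = 2: 37/7  (≤ bound)
a_3 = 3: 127/24  (≤ bound)
a_4 = 10: 1307/247  (> 188, stop)

127/24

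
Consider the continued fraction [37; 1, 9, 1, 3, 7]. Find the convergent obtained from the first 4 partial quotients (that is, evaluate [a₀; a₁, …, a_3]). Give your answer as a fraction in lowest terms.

417/11

a_0 = 37: 37/1
a_1 = 1: 38/1
a_2 = 9: 379/10
a_3 = 1: 417/11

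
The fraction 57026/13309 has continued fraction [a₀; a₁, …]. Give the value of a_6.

3

⌊57026/13309⌋ = 4, remainder 3790
⌊13309/3790⌋ = 3, remainder 1939
⌊3790/1939⌋ = 1, remainder 1851
⌊1939/1851⌋ = 1, remainder 88
⌊1851/88⌋ = 21, remainder 3
⌊88/3⌋ = 29, remainder 1
⌊3/1⌋ = 3, remainder 0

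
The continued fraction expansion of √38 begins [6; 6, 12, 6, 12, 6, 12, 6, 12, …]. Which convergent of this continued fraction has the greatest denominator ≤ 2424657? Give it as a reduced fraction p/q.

2463306/399601

a_0 = 6: 6/1  (≤ bound)
a_1 = 6: 37/6  (≤ bound)
a_2 = 12: 450/73  (≤ bound)
a_3 = 6: 2737/444  (≤ bound)
a_4 = 12: 33294/5401  (≤ bound)
a_5 = 6: 202501/32850  (≤ bound)
a_6 = 12: 2463306/399601  (≤ bound)
a_7 = 6: 14982337/2430456  (> 2424657, stop)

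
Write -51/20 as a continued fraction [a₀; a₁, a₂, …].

[-3; 2, 4, 2]

-51 ÷ 20 → quotient -3, remainder 9
20 ÷ 9 → quotient 2, remainder 2
9 ÷ 2 → quotient 4, remainder 1
2 ÷ 1 → quotient 2, remainder 0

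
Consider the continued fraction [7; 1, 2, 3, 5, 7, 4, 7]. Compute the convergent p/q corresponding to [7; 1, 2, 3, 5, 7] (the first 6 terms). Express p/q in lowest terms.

2933/381

Start with 7.
5 + 1/(7/1) = 5 + 1/7 = 36/7
3 + 1/(36/7) = 3 + 7/36 = 115/36
2 + 1/(115/36) = 2 + 36/115 = 266/115
1 + 1/(266/115) = 1 + 115/266 = 381/266
7 + 1/(381/266) = 7 + 266/381 = 2933/381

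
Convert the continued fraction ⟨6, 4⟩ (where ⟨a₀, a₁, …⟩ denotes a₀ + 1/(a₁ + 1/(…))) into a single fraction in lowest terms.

25/4

Start with 4.
6 + 1/(4/1) = 6 + 1/4 = 25/4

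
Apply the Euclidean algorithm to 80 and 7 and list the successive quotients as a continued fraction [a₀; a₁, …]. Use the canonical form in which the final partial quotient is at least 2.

[11; 2, 3]

80 ÷ 7 → quotient 11, remainder 3
7 ÷ 3 → quotient 2, remainder 1
3 ÷ 1 → quotient 3, remainder 0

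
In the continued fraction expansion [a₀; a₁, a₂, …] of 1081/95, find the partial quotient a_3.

1

⌊1081/95⌋ = 11, remainder 36
⌊95/36⌋ = 2, remainder 23
⌊36/23⌋ = 1, remainder 13
⌊23/13⌋ = 1, remainder 10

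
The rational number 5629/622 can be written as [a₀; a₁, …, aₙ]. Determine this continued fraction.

⌊5629/622⌋ = 9, remainder 31
⌊622/31⌋ = 20, remainder 2
⌊31/2⌋ = 15, remainder 1
⌊2/1⌋ = 2, remainder 0

[9; 20, 15, 2]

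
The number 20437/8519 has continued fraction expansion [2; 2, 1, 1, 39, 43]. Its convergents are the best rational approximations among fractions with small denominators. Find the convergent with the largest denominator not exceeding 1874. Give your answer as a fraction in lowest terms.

a_0 = 2: 2/1  (≤ bound)
a_1 = 2: 5/2  (≤ bound)
a_2 = 1: 7/3  (≤ bound)
a_3 = 1: 12/5  (≤ bound)
a_4 = 39: 475/198  (≤ bound)
a_5 = 43: 20437/8519  (> 1874, stop)

475/198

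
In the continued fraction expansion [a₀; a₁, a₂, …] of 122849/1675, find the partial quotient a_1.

122849 = 73·1675 + 574, so a_0 = 73
1675 = 2·574 + 527, so a_1 = 2

2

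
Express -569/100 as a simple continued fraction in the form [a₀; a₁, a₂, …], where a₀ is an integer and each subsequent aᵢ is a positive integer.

[-6; 3, 4, 2, 3]

-569 = -6·100 + 31, so a_0 = -6
100 = 3·31 + 7, so a_1 = 3
31 = 4·7 + 3, so a_2 = 4
7 = 2·3 + 1, so a_3 = 2
3 = 3·1 + 0, so a_4 = 3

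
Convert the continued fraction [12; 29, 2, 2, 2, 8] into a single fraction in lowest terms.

35753/2971

Work from the innermost term outward:
Start with 8.
2 + 1/(8/1) = 2 + 1/8 = 17/8
2 + 1/(17/8) = 2 + 8/17 = 42/17
2 + 1/(42/17) = 2 + 17/42 = 101/42
29 + 1/(101/42) = 29 + 42/101 = 2971/101
12 + 1/(2971/101) = 12 + 101/2971 = 35753/2971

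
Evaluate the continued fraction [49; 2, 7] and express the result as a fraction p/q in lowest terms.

a_0 = 49: 49/1
a_1 = 2: 99/2
a_2 = 7: 742/15

742/15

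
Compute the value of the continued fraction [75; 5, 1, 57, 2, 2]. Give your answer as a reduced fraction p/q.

Starting at the tail and folding back:
Start with 2.
2 + 1/(2/1) = 2 + 1/2 = 5/2
57 + 1/(5/2) = 57 + 2/5 = 287/5
1 + 1/(287/5) = 1 + 5/287 = 292/287
5 + 1/(292/287) = 5 + 287/292 = 1747/292
75 + 1/(1747/292) = 75 + 292/1747 = 131317/1747

131317/1747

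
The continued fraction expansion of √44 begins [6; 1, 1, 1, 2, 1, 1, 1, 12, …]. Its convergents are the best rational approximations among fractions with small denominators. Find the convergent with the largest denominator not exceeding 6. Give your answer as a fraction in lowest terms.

List convergents until the denominator exceeds the bound:
a_0 = 6: 6/1  (≤ bound)
a_1 = 1: 7/1  (≤ bound)
a_2 = 1: 13/2  (≤ bound)
a_3 = 1: 20/3  (≤ bound)
a_4 = 2: 53/8  (> 6, stop)

20/3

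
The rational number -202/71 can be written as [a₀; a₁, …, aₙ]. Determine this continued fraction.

⌊-202/71⌋ = -3, remainder 11
⌊71/11⌋ = 6, remainder 5
⌊11/5⌋ = 2, remainder 1
⌊5/1⌋ = 5, remainder 0

[-3; 6, 2, 5]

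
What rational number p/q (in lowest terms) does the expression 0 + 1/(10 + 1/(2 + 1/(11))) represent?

23/241

a_0 = 0: 0/1
a_1 = 10: 1/10
a_2 = 2: 2/21
a_3 = 11: 23/241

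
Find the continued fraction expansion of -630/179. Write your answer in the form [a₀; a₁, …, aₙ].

-630 = -4·179 + 86, so a_0 = -4
179 = 2·86 + 7, so a_1 = 2
86 = 12·7 + 2, so a_2 = 12
7 = 3·2 + 1, so a_3 = 3
2 = 2·1 + 0, so a_4 = 2

[-4; 2, 12, 3, 2]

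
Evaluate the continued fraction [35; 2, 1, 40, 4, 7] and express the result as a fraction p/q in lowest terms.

Start with 7.
4 + 1/(7/1) = 4 + 1/7 = 29/7
40 + 1/(29/7) = 40 + 7/29 = 1167/29
1 + 1/(1167/29) = 1 + 29/1167 = 1196/1167
2 + 1/(1196/1167) = 2 + 1167/1196 = 3559/1196
35 + 1/(3559/1196) = 35 + 1196/3559 = 125761/3559

125761/3559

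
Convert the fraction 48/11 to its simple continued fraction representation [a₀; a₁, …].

48 = 4·11 + 4, so a_0 = 4
11 = 2·4 + 3, so a_1 = 2
4 = 1·3 + 1, so a_2 = 1
3 = 3·1 + 0, so a_3 = 3

[4; 2, 1, 3]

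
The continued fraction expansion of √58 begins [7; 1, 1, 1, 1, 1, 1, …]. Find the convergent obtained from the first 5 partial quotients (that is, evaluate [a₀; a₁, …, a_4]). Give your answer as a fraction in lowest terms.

38/5

Start with 1.
1 + 1/(1/1) = 1 + 1/1 = 2/1
1 + 1/(2/1) = 1 + 1/2 = 3/2
1 + 1/(3/2) = 1 + 2/3 = 5/3
7 + 1/(5/3) = 7 + 3/5 = 38/5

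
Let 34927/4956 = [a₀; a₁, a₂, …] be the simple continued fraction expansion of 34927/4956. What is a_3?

Repeatedly divide and take the remainder:
34927 ÷ 4956 → quotient 7, remainder 235
4956 ÷ 235 → quotient 21, remainder 21
235 ÷ 21 → quotient 11, remainder 4
21 ÷ 4 → quotient 5, remainder 1

5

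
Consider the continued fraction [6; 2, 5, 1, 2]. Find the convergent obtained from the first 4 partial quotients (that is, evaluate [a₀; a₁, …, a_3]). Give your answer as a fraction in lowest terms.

Use the convergent recurrence hₖ = aₖ·hₖ₋₁ + hₖ₋₂ (and likewise for the denominators kₖ):
a_0 = 6: 6/1
a_1 = 2: 13/2
a_2 = 5: 71/11
a_3 = 1: 84/13

84/13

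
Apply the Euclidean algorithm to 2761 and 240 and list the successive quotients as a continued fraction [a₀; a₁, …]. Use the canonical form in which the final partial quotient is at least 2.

2761 = 11·240 + 121, so a_0 = 11
240 = 1·121 + 119, so a_1 = 1
121 = 1·119 + 2, so a_2 = 1
119 = 59·2 + 1, so a_3 = 59
2 = 2·1 + 0, so a_4 = 2

[11; 1, 1, 59, 2]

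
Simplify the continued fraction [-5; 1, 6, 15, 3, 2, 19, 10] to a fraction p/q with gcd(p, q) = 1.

-611481/147646

Start with 10.
19 + 1/(10/1) = 19 + 1/10 = 191/10
2 + 1/(191/10) = 2 + 10/191 = 392/191
3 + 1/(392/191) = 3 + 191/392 = 1367/392
15 + 1/(1367/392) = 15 + 392/1367 = 20897/1367
6 + 1/(20897/1367) = 6 + 1367/20897 = 126749/20897
1 + 1/(126749/20897) = 1 + 20897/126749 = 147646/126749
-5 + 1/(147646/126749) = -5 + 126749/147646 = -611481/147646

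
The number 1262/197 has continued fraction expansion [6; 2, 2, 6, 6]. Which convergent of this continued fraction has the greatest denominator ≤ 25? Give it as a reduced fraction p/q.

a_0 = 6: 6/1  (≤ bound)
a_1 = 2: 13/2  (≤ bound)
a_2 = 2: 32/5  (≤ bound)
a_3 = 6: 205/32  (> 25, stop)

32/5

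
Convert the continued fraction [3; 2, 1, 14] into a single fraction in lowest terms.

a_0 = 3: 3/1
a_1 = 2: 7/2
a_2 = 1: 10/3
a_3 = 14: 147/44

147/44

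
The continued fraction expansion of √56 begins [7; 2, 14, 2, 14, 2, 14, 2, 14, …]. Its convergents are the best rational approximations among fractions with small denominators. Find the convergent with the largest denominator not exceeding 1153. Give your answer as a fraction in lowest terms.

a_0 = 7: 7/1  (≤ bound)
a_1 = 2: 15/2  (≤ bound)
a_2 = 14: 217/29  (≤ bound)
a_3 = 2: 449/60  (≤ bound)
a_4 = 14: 6503/869  (≤ bound)
a_5 = 2: 13455/1798  (> 1153, stop)

6503/869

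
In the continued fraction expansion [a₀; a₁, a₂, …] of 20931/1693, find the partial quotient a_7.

2

20931 = 12·1693 + 615, so a_0 = 12
1693 = 2·615 + 463, so a_1 = 2
615 = 1·463 + 152, so a_2 = 1
463 = 3·152 + 7, so a_3 = 3
152 = 21·7 + 5, so a_4 = 21
7 = 1·5 + 2, so a_5 = 1
5 = 2·2 + 1, so a_6 = 2
2 = 2·1 + 0, so a_7 = 2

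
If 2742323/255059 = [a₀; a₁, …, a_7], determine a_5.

2742323 ÷ 255059 → quotient 10, remainder 191733
255059 ÷ 191733 → quotient 1, remainder 63326
191733 ÷ 63326 → quotient 3, remainder 1755
63326 ÷ 1755 → quotient 36, remainder 146
1755 ÷ 146 → quotient 12, remainder 3
146 ÷ 3 → quotient 48, remainder 2

48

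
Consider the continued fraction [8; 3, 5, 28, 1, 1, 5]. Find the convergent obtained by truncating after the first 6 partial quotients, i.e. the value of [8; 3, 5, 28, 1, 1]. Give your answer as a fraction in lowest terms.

a_0 = 8: 8/1
a_1 = 3: 25/3
a_2 = 5: 133/16
a_3 = 28: 3749/451
a_4 = 1: 3882/467
a_5 = 1: 7631/918

7631/918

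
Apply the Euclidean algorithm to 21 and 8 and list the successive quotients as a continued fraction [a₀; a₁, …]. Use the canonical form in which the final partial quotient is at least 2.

[2; 1, 1, 1, 2]

Apply division with remainder until the remainder is 0:
⌊21/8⌋ = 2, remainder 5
⌊8/5⌋ = 1, remainder 3
⌊5/3⌋ = 1, remainder 2
⌊3/2⌋ = 1, remainder 1
⌊2/1⌋ = 2, remainder 0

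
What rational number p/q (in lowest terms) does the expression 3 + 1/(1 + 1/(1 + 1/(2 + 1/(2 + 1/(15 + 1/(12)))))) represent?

7999/2232

Use the convergent recurrence hₖ = aₖ·hₖ₋₁ + hₖ₋₂ (and likewise for the denominators kₖ):
a_0 = 3: 3/1
a_1 = 1: 4/1
a_2 = 1: 7/2
a_3 = 2: 18/5
a_4 = 2: 43/12
a_5 = 15: 663/185
a_6 = 12: 7999/2232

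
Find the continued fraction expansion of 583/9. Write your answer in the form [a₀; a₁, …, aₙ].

583 ÷ 9 → quotient 64, remainder 7
9 ÷ 7 → quotient 1, remainder 2
7 ÷ 2 → quotient 3, remainder 1
2 ÷ 1 → quotient 2, remainder 0

[64; 1, 3, 2]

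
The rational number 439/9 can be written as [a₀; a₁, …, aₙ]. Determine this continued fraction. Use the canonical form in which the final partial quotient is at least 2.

⌊439/9⌋ = 48, remainder 7
⌊9/7⌋ = 1, remainder 2
⌊7/2⌋ = 3, remainder 1
⌊2/1⌋ = 2, remainder 0

[48; 1, 3, 2]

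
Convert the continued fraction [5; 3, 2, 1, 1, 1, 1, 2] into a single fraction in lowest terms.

Start with 2.
1 + 1/(2/1) = 1 + 1/2 = 3/2
1 + 1/(3/2) = 1 + 2/3 = 5/3
1 + 1/(5/3) = 1 + 3/5 = 8/5
1 + 1/(8/5) = 1 + 5/8 = 13/8
2 + 1/(13/8) = 2 + 8/13 = 34/13
3 + 1/(34/13) = 3 + 13/34 = 115/34
5 + 1/(115/34) = 5 + 34/115 = 609/115

609/115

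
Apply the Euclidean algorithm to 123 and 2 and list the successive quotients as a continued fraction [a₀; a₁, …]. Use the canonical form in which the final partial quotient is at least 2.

Repeatedly divide and take the remainder:
123 = 61·2 + 1, so a_0 = 61
2 = 2·1 + 0, so a_1 = 2

[61; 2]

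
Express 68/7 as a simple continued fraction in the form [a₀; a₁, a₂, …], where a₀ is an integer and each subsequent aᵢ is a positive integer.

⌊68/7⌋ = 9, remainder 5
⌊7/5⌋ = 1, remainder 2
⌊5/2⌋ = 2, remainder 1
⌊2/1⌋ = 2, remainder 0

[9; 1, 2, 2]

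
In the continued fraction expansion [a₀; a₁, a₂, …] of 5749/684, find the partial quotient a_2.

2

5749 ÷ 684 → quotient 8, remainder 277
684 ÷ 277 → quotient 2, remainder 130
277 ÷ 130 → quotient 2, remainder 17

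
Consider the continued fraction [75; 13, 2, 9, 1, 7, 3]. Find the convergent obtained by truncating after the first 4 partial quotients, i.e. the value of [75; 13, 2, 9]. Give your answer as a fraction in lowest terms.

19219/256

Start with 9.
2 + 1/(9/1) = 2 + 1/9 = 19/9
13 + 1/(19/9) = 13 + 9/19 = 256/19
75 + 1/(256/19) = 75 + 19/256 = 19219/256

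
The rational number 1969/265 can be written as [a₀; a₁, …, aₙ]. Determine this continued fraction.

[7; 2, 3, 12, 3]

⌊1969/265⌋ = 7, remainder 114
⌊265/114⌋ = 2, remainder 37
⌊114/37⌋ = 3, remainder 3
⌊37/3⌋ = 12, remainder 1
⌊3/1⌋ = 3, remainder 0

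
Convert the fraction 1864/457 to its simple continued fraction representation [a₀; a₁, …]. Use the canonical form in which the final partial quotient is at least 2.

1864 = 4·457 + 36, so a_0 = 4
457 = 12·36 + 25, so a_1 = 12
36 = 1·25 + 11, so a_2 = 1
25 = 2·11 + 3, so a_3 = 2
11 = 3·3 + 2, so a_4 = 3
3 = 1·2 + 1, so a_5 = 1
2 = 2·1 + 0, so a_6 = 2

[4; 12, 1, 2, 3, 1, 2]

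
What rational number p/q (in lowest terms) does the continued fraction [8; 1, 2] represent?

26/3

Starting at the tail and folding back:
Start with 2.
1 + 1/(2/1) = 1 + 1/2 = 3/2
8 + 1/(3/2) = 8 + 2/3 = 26/3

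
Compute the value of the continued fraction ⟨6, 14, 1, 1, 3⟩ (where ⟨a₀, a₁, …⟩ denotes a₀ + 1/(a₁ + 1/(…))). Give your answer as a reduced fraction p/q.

619/102

Start with 3.
1 + 1/(3/1) = 1 + 1/3 = 4/3
1 + 1/(4/3) = 1 + 3/4 = 7/4
14 + 1/(7/4) = 14 + 4/7 = 102/7
6 + 1/(102/7) = 6 + 7/102 = 619/102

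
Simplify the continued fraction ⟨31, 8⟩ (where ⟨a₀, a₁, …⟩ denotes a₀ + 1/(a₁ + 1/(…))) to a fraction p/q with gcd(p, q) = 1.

249/8

Collapse the nested fraction from the inside out:
Start with 8.
31 + 1/(8/1) = 31 + 1/8 = 249/8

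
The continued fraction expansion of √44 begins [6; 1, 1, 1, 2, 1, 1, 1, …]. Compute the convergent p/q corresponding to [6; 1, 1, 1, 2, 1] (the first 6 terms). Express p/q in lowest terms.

Start with 1.
2 + 1/(1/1) = 2 + 1/1 = 3/1
1 + 1/(3/1) = 1 + 1/3 = 4/3
1 + 1/(4/3) = 1 + 3/4 = 7/4
1 + 1/(7/4) = 1 + 4/7 = 11/7
6 + 1/(11/7) = 6 + 7/11 = 73/11

73/11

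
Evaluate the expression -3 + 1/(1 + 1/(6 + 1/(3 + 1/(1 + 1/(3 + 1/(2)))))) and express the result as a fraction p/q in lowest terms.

-528/247

Build up convergents one term at a time:
a_0 = -3: -3/1
a_1 = 1: -2/1
a_2 = 6: -15/7
a_3 = 3: -47/22
a_4 = 1: -62/29
a_5 = 3: -233/109
a_6 = 2: -528/247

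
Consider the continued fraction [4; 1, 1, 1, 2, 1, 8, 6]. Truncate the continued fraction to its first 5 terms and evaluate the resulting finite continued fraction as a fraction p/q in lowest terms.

37/8

a_0 = 4: 4/1
a_1 = 1: 5/1
a_2 = 1: 9/2
a_3 = 1: 14/3
a_4 = 2: 37/8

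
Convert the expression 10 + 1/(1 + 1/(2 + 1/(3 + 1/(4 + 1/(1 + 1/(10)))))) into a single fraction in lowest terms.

Build up convergents one term at a time:
a_0 = 10: 10/1
a_1 = 1: 11/1
a_2 = 2: 32/3
a_3 = 3: 107/10
a_4 = 4: 460/43
a_5 = 1: 567/53
a_6 = 10: 6130/573

6130/573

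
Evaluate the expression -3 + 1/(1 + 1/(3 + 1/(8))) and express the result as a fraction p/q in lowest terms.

-74/33

Start with 8.
3 + 1/(8/1) = 3 + 1/8 = 25/8
1 + 1/(25/8) = 1 + 8/25 = 33/25
-3 + 1/(33/25) = -3 + 25/33 = -74/33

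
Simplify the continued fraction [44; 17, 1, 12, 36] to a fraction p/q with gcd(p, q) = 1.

370333/8406

a_0 = 44: 44/1
a_1 = 17: 749/17
a_2 = 1: 793/18
a_3 = 12: 10265/233
a_4 = 36: 370333/8406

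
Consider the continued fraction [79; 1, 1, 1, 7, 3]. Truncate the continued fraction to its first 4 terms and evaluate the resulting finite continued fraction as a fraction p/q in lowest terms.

Start with 1.
1 + 1/(1/1) = 1 + 1/1 = 2/1
1 + 1/(2/1) = 1 + 1/2 = 3/2
79 + 1/(3/2) = 79 + 2/3 = 239/3

239/3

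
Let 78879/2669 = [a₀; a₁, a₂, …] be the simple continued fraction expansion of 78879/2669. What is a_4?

6

78879 ÷ 2669 → quotient 29, remainder 1478
2669 ÷ 1478 → quotient 1, remainder 1191
1478 ÷ 1191 → quotient 1, remainder 287
1191 ÷ 287 → quotient 4, remainder 43
287 ÷ 43 → quotient 6, remainder 29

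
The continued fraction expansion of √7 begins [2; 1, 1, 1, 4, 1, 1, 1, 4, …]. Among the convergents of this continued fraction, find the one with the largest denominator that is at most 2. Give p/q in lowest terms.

5/2

a_0 = 2: 2/1  (≤ bound)
a_1 = 1: 3/1  (≤ bound)
a_2 = 1: 5/2  (≤ bound)
a_3 = 1: 8/3  (> 2, stop)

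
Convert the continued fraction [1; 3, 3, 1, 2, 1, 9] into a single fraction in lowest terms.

623/477

Use the convergent recurrence hₖ = aₖ·hₖ₋₁ + hₖ₋₂ (and likewise for the denominators kₖ):
a_0 = 1: 1/1
a_1 = 3: 4/3
a_2 = 3: 13/10
a_3 = 1: 17/13
a_4 = 2: 47/36
a_5 = 1: 64/49
a_6 = 9: 623/477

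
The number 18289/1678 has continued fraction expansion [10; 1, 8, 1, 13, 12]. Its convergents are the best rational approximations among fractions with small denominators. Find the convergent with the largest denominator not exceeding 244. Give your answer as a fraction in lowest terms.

1515/139

a_0 = 10: 10/1  (≤ bound)
a_1 = 1: 11/1  (≤ bound)
a_2 = 8: 98/9  (≤ bound)
a_3 = 1: 109/10  (≤ bound)
a_4 = 13: 1515/139  (≤ bound)
a_5 = 12: 18289/1678  (> 244, stop)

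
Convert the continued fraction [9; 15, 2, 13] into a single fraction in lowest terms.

a_0 = 9: 9/1
a_1 = 15: 136/15
a_2 = 2: 281/31
a_3 = 13: 3789/418

3789/418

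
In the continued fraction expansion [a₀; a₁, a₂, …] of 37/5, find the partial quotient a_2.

2

Apply division with remainder until the remainder is 0:
37 = 7·5 + 2, so a_0 = 7
5 = 2·2 + 1, so a_1 = 2
2 = 2·1 + 0, so a_2 = 2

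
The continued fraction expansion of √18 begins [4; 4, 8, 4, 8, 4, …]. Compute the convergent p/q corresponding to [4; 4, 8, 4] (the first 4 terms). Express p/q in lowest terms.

Starting at the tail and folding back:
Start with 4.
8 + 1/(4/1) = 8 + 1/4 = 33/4
4 + 1/(33/4) = 4 + 4/33 = 136/33
4 + 1/(136/33) = 4 + 33/136 = 577/136

577/136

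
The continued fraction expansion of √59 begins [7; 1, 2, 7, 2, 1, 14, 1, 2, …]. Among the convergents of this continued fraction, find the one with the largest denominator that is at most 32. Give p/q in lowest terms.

List convergents until the denominator exceeds the bound:
a_0 = 7: 7/1  (≤ bound)
a_1 = 1: 8/1  (≤ bound)
a_2 = 2: 23/3  (≤ bound)
a_3 = 7: 169/22  (≤ bound)
a_4 = 2: 361/47  (> 32, stop)

169/22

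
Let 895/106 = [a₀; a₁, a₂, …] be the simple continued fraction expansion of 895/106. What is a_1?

2

895 = 8·106 + 47, so a_0 = 8
106 = 2·47 + 12, so a_1 = 2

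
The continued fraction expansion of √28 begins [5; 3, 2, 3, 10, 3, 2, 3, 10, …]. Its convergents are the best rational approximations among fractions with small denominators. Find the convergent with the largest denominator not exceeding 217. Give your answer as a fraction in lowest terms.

127/24

List convergents until the denominator exceeds the bound:
a_0 = 5: 5/1  (≤ bound)
a_1 = 3: 16/3  (≤ bound)
a_2 = 2: 37/7  (≤ bound)
a_3 = 3: 127/24  (≤ bound)
a_4 = 10: 1307/247  (> 217, stop)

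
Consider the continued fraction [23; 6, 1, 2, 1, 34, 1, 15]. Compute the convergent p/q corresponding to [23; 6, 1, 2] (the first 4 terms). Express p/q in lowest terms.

Build up convergents one term at a time:
a_0 = 23: 23/1
a_1 = 6: 139/6
a_2 = 1: 162/7
a_3 = 2: 463/20

463/20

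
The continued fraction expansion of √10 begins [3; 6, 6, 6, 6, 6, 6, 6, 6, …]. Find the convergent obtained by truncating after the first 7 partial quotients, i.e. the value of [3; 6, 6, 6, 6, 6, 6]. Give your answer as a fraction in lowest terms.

168717/53353

Starting at the tail and folding back:
Start with 6.
6 + 1/(6/1) = 6 + 1/6 = 37/6
6 + 1/(37/6) = 6 + 6/37 = 228/37
6 + 1/(228/37) = 6 + 37/228 = 1405/228
6 + 1/(1405/228) = 6 + 228/1405 = 8658/1405
6 + 1/(8658/1405) = 6 + 1405/8658 = 53353/8658
3 + 1/(53353/8658) = 3 + 8658/53353 = 168717/53353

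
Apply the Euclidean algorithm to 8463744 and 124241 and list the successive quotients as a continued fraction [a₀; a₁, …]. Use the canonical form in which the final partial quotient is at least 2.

8463744 ÷ 124241 → quotient 68, remainder 15356
124241 ÷ 15356 → quotient 8, remainder 1393
15356 ÷ 1393 → quotient 11, remainder 33
1393 ÷ 33 → quotient 42, remainder 7
33 ÷ 7 → quotient 4, remainder 5
7 ÷ 5 → quotient 1, remainder 2
5 ÷ 2 → quotient 2, remainder 1
2 ÷ 1 → quotient 2, remainder 0

[68; 8, 11, 42, 4, 1, 2, 2]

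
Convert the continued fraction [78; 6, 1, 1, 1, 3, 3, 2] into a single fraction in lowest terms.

43061/551

Start with 2.
3 + 1/(2/1) = 3 + 1/2 = 7/2
3 + 1/(7/2) = 3 + 2/7 = 23/7
1 + 1/(23/7) = 1 + 7/23 = 30/23
1 + 1/(30/23) = 1 + 23/30 = 53/30
1 + 1/(53/30) = 1 + 30/53 = 83/53
6 + 1/(83/53) = 6 + 53/83 = 551/83
78 + 1/(551/83) = 78 + 83/551 = 43061/551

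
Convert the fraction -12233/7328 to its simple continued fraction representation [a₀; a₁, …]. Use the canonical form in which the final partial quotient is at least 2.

[-2; 3, 41, 14, 1, 3]

Run the Euclidean algorithm, recording each quotient:
-12233 ÷ 7328 → quotient -2, remainder 2423
7328 ÷ 2423 → quotient 3, remainder 59
2423 ÷ 59 → quotient 41, remainder 4
59 ÷ 4 → quotient 14, remainder 3
4 ÷ 3 → quotient 1, remainder 1
3 ÷ 1 → quotient 3, remainder 0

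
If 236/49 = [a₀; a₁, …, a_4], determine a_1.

236 = 4·49 + 40, so a_0 = 4
49 = 1·40 + 9, so a_1 = 1

1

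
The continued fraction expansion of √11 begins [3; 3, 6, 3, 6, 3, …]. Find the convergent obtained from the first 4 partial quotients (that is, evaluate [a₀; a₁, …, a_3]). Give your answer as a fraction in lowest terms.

a_0 = 3: 3/1
a_1 = 3: 10/3
a_2 = 6: 63/19
a_3 = 3: 199/60

199/60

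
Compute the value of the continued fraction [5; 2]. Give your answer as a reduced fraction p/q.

a_0 = 5: 5/1
a_1 = 2: 11/2

11/2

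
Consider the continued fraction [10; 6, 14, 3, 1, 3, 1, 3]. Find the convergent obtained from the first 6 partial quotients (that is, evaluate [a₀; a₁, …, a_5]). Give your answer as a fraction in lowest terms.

Start with 3.
1 + 1/(3/1) = 1 + 1/3 = 4/3
3 + 1/(4/3) = 3 + 3/4 = 15/4
14 + 1/(15/4) = 14 + 4/15 = 214/15
6 + 1/(214/15) = 6 + 15/214 = 1299/214
10 + 1/(1299/214) = 10 + 214/1299 = 13204/1299

13204/1299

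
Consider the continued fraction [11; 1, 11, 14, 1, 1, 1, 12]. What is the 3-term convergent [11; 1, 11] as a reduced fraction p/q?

143/12

Start with 11.
1 + 1/(11/1) = 1 + 1/11 = 12/11
11 + 1/(12/11) = 11 + 11/12 = 143/12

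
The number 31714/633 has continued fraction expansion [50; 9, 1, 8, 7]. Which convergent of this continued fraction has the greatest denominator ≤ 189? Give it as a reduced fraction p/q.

List convergents until the denominator exceeds the bound:
a_0 = 50: 50/1  (≤ bound)
a_1 = 9: 451/9  (≤ bound)
a_2 = 1: 501/10  (≤ bound)
a_3 = 8: 4459/89  (≤ bound)
a_4 = 7: 31714/633  (> 189, stop)

4459/89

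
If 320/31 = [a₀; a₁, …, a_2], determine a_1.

3

⌊320/31⌋ = 10, remainder 10
⌊31/10⌋ = 3, remainder 1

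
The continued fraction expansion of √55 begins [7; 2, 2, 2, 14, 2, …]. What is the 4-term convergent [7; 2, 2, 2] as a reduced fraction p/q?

Start with 2.
2 + 1/(2/1) = 2 + 1/2 = 5/2
2 + 1/(5/2) = 2 + 2/5 = 12/5
7 + 1/(12/5) = 7 + 5/12 = 89/12

89/12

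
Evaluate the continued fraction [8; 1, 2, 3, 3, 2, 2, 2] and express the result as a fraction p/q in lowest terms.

3879/446

Compute successive convergents:
a_0 = 8: 8/1
a_1 = 1: 9/1
a_2 = 2: 26/3
a_3 = 3: 87/10
a_4 = 3: 287/33
a_5 = 2: 661/76
a_6 = 2: 1609/185
a_7 = 2: 3879/446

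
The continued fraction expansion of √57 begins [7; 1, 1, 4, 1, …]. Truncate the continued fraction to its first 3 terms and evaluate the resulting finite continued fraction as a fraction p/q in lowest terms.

15/2

a_0 = 7: 7/1
a_1 = 1: 8/1
a_2 = 1: 15/2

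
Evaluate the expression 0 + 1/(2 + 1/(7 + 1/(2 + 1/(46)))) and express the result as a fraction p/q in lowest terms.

Start with 46.
2 + 1/(46/1) = 2 + 1/46 = 93/46
7 + 1/(93/46) = 7 + 46/93 = 697/93
2 + 1/(697/93) = 2 + 93/697 = 1487/697
0 + 1/(1487/697) = 0 + 697/1487 = 697/1487

697/1487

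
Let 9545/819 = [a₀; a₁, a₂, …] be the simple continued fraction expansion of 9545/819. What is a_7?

4

⌊9545/819⌋ = 11, remainder 536
⌊819/536⌋ = 1, remainder 283
⌊536/283⌋ = 1, remainder 253
⌊283/253⌋ = 1, remainder 30
⌊253/30⌋ = 8, remainder 13
⌊30/13⌋ = 2, remainder 4
⌊13/4⌋ = 3, remainder 1
⌊4/1⌋ = 4, remainder 0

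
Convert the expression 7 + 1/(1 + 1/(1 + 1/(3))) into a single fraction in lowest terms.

a_0 = 7: 7/1
a_1 = 1: 8/1
a_2 = 1: 15/2
a_3 = 3: 53/7

53/7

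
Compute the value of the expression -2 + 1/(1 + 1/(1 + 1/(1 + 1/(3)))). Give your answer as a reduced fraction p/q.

Work from the innermost term outward:
Start with 3.
1 + 1/(3/1) = 1 + 1/3 = 4/3
1 + 1/(4/3) = 1 + 3/4 = 7/4
1 + 1/(7/4) = 1 + 4/7 = 11/7
-2 + 1/(11/7) = -2 + 7/11 = -15/11

-15/11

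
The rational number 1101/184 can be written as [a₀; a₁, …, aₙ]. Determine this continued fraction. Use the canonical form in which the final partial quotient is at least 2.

Apply division with remainder until the remainder is 0:
1101 ÷ 184 → quotient 5, remainder 181
184 ÷ 181 → quotient 1, remainder 3
181 ÷ 3 → quotient 60, remainder 1
3 ÷ 1 → quotient 3, remainder 0

[5; 1, 60, 3]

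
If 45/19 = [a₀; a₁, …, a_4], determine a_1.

2

45 = 2·19 + 7, so a_0 = 2
19 = 2·7 + 5, so a_1 = 2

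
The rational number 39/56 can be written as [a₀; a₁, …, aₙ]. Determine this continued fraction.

39 ÷ 56 → quotient 0, remainder 39
56 ÷ 39 → quotient 1, remainder 17
39 ÷ 17 → quotient 2, remainder 5
17 ÷ 5 → quotient 3, remainder 2
5 ÷ 2 → quotient 2, remainder 1
2 ÷ 1 → quotient 2, remainder 0

[0; 1, 2, 3, 2, 2]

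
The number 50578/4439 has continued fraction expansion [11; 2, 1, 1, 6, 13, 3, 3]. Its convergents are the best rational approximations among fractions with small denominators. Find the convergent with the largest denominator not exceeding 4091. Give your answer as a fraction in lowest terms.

List convergents until the denominator exceeds the bound:
a_0 = 11: 11/1  (≤ bound)
a_1 = 2: 23/2  (≤ bound)
a_2 = 1: 34/3  (≤ bound)
a_3 = 1: 57/5  (≤ bound)
a_4 = 6: 376/33  (≤ bound)
a_5 = 13: 4945/434  (≤ bound)
a_6 = 3: 15211/1335  (≤ bound)
a_7 = 3: 50578/4439  (> 4091, stop)

15211/1335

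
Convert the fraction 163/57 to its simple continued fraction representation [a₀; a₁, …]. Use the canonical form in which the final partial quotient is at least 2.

Apply division with remainder until the remainder is 0:
163 = 2·57 + 49, so a_0 = 2
57 = 1·49 + 8, so a_1 = 1
49 = 6·8 + 1, so a_2 = 6
8 = 8·1 + 0, so a_3 = 8

[2; 1, 6, 8]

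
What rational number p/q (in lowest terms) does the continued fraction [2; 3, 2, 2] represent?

a_0 = 2: 2/1
a_1 = 3: 7/3
a_2 = 2: 16/7
a_3 = 2: 39/17

39/17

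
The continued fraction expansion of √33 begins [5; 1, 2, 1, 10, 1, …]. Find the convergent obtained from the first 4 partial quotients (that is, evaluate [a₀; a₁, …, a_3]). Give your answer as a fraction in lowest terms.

23/4

Start with 1.
2 + 1/(1/1) = 2 + 1/1 = 3/1
1 + 1/(3/1) = 1 + 1/3 = 4/3
5 + 1/(4/3) = 5 + 3/4 = 23/4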